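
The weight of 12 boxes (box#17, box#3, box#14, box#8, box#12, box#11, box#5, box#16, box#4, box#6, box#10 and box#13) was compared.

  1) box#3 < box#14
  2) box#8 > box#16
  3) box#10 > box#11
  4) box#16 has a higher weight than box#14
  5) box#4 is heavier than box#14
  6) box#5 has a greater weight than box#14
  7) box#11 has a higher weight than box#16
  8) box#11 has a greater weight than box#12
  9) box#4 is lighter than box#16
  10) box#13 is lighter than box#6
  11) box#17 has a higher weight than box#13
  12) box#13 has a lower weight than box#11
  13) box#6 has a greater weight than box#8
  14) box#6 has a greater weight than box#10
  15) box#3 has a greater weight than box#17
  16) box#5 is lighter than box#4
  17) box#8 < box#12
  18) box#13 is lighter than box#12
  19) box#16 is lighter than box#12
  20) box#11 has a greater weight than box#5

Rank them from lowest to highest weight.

Each adjacent pair is fixed by a given relation: box#13 < box#17; box#17 < box#3; box#3 < box#14; box#14 < box#5; box#5 < box#4; box#4 < box#16; box#16 < box#8; box#8 < box#12; box#12 < box#11; box#11 < box#10; box#10 < box#6. Chaining them end to end gives the full order.

box#13 < box#17 < box#3 < box#14 < box#5 < box#4 < box#16 < box#8 < box#12 < box#11 < box#10 < box#6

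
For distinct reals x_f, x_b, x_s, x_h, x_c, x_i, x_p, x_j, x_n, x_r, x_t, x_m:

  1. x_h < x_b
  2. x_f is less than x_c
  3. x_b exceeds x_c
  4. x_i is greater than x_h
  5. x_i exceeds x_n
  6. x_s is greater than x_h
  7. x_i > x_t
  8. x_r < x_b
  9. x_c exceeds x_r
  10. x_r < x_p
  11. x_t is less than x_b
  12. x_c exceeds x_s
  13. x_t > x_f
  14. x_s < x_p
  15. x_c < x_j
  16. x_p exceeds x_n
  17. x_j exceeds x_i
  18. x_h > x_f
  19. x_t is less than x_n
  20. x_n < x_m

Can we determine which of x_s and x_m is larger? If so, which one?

undetermined

Following every chain through x_s: above x_s we get x_c, x_b, x_j, x_p; below x_s we get x_f, x_h.
x_m is not reached, and no chain runs the other way from x_m to x_s.
So the given relations leave the order of x_s and x_m undetermined.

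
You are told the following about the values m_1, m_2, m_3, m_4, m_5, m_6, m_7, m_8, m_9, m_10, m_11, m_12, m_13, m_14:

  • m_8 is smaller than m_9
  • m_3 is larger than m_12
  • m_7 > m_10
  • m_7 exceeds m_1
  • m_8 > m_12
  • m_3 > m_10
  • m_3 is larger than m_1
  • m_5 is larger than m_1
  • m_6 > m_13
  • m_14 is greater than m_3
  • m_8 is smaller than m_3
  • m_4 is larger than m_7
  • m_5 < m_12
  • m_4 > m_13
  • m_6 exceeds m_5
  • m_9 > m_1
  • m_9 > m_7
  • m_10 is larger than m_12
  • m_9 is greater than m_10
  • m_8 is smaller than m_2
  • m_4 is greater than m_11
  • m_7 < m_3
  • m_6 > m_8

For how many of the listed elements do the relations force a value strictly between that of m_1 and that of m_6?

The relations place m_1 below m_6. An element lies strictly between them when it is forced above m_1 and also forced below m_6.
Above m_1: {m_5, m_12, m_10, m_7, m_8, m_2, m_3, m_4, m_14, m_9}. Below m_6: {m_5, m_12, m_13, m_8}.
Intersection: {m_5, m_12, m_8} — 3.

3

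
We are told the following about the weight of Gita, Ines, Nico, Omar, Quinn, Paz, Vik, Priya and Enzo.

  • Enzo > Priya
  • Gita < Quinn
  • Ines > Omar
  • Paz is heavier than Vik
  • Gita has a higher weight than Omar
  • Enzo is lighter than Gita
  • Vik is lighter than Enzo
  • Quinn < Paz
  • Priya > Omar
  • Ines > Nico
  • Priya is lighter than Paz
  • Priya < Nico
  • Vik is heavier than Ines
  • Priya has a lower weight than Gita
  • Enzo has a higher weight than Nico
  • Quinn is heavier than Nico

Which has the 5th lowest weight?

Vik

Chaining the given pairs: Omar < Priya < Nico < Ines < Vik < Enzo < Gita < Quinn < Paz.
The 5th smallest is Vik.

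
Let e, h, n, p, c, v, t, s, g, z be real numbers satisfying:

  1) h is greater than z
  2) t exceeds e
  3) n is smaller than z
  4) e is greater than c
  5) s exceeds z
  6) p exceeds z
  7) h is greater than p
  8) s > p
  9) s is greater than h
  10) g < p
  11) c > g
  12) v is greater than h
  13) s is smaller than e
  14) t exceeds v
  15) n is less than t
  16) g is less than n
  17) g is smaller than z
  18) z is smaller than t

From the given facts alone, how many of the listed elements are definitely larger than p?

The elements the relations force above p are h, s, e, v, t — no chain reaches any other.
That is 5.

5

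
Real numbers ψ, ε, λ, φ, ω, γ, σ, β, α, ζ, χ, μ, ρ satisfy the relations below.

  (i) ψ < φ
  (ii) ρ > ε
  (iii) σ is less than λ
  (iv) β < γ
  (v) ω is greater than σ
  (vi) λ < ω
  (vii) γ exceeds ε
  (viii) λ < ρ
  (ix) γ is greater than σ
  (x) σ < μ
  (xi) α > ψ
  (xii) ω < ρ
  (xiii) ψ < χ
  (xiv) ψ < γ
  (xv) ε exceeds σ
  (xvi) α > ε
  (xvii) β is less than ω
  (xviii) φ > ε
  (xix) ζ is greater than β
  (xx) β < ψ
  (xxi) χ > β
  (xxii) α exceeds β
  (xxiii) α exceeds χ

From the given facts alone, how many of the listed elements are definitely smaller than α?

5

The elements the relations force below α are β, ψ, σ, ε, χ — no chain reaches any other.
That is 5.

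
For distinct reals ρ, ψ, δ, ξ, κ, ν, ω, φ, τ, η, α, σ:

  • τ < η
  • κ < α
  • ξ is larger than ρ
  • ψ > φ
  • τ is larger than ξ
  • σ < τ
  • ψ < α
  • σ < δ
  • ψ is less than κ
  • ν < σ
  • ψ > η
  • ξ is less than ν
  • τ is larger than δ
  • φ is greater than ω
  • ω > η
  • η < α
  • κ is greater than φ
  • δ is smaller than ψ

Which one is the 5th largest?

ω

Chaining the given pairs: ρ < ξ < ν < σ < δ < τ < η < ω < φ < ψ < κ < α.
The 5th largest is ω.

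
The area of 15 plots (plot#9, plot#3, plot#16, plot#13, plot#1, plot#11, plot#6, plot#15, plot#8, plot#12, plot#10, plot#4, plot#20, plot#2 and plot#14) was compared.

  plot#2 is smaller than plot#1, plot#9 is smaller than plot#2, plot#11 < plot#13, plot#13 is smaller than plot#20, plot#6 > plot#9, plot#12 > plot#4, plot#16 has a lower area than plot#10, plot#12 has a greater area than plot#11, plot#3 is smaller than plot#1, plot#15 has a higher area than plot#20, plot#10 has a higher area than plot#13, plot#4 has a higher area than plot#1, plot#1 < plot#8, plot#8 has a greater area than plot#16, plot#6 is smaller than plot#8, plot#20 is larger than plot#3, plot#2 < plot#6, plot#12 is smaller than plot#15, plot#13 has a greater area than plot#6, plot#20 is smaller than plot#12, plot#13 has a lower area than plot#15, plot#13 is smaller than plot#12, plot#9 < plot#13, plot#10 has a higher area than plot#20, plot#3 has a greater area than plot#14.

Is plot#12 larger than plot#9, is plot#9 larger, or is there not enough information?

plot#9 < plot#2 and plot#2 < plot#6 give plot#9 < plot#6.
With plot#6 < plot#13: plot#9 < plot#2 < plot#6 < plot#13.
With plot#13 < plot#20: plot#9 < plot#2 < plot#6 < plot#13 < plot#20.
Then plot#20 < plot#12 extends the chain to plot#12.
So plot#12 is larger.

plot#12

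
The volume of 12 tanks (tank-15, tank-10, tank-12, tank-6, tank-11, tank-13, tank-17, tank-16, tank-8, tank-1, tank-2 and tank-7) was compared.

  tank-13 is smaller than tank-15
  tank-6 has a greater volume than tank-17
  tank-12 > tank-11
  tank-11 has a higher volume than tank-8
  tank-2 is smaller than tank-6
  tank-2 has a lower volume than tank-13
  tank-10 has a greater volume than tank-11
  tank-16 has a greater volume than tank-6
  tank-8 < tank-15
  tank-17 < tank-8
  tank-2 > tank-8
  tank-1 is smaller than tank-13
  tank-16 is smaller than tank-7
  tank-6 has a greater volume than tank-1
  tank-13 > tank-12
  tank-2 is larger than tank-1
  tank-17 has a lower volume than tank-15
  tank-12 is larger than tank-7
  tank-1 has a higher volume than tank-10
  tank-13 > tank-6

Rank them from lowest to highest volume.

tank-17 < tank-8 < tank-11 < tank-10 < tank-1 < tank-2 < tank-6 < tank-16 < tank-7 < tank-12 < tank-13 < tank-15

The consecutive links are each given: tank-17 < tank-8; tank-8 < tank-11; tank-11 < tank-10; tank-10 < tank-1; tank-1 < tank-2; tank-2 < tank-6; tank-6 < tank-16; tank-16 < tank-7; tank-7 < tank-12; tank-12 < tank-13; tank-13 < tank-15.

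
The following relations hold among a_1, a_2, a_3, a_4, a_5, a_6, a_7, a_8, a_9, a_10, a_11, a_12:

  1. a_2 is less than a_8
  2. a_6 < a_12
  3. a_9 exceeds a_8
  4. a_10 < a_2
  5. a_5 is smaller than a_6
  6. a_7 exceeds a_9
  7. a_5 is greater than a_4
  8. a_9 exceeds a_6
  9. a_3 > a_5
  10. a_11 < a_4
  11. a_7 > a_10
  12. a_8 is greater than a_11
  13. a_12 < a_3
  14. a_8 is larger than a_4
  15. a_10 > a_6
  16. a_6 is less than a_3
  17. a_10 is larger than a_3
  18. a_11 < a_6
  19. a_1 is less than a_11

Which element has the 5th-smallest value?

Chaining the given pairs: a_1 < a_11 < a_4 < a_5 < a_6 < a_12 < a_3 < a_10 < a_2 < a_8 < a_9 < a_7.
The 5th smallest is a_6.

a_6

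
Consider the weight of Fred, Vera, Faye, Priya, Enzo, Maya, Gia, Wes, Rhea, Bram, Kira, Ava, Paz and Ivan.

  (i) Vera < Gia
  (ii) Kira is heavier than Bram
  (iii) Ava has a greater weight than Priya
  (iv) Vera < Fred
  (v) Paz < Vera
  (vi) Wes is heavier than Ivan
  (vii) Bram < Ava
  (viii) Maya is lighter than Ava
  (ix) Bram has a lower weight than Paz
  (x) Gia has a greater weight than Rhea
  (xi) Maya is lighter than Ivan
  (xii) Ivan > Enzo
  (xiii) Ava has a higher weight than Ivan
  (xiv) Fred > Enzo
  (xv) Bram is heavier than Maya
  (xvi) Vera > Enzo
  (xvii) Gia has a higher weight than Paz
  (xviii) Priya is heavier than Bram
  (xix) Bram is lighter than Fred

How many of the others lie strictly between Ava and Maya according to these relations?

3

Chaining upward from Maya reaches: Bram, Paz, Ivan, Vera, Kira, Priya, Wes, Gia, Fred.
Chaining downward from Ava reaches: Bram, Enzo, Ivan, Priya.
Strictly between Maya and Ava are those in both lists: Bram, Ivan, Priya — 3 elements.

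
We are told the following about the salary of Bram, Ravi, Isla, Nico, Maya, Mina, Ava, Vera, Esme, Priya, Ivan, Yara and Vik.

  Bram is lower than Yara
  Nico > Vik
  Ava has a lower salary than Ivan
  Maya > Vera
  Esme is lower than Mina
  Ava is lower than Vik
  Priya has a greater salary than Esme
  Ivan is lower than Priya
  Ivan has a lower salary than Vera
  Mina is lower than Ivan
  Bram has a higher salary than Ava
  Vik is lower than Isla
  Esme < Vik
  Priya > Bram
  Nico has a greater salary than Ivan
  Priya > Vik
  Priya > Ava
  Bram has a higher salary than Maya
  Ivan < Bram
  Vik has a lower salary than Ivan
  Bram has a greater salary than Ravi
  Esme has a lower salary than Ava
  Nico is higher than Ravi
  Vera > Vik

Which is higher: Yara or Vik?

Yara

Vik < Ivan and Ivan < Vera give Vik < Vera.
With Vera < Maya: Vik < Ivan < Vera < Maya.
With Maya < Bram: Vik < Ivan < Vera < Maya < Bram.
With Bram < Yara: Vik < Ivan < Vera < Maya < Bram < Yara.
So Vik < Yara; Yara is the higher of the two.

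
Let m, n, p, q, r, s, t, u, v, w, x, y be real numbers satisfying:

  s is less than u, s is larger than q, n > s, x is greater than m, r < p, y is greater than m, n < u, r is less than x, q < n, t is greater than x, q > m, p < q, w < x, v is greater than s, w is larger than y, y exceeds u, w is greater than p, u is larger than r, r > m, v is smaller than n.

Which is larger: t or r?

r < p and p < q give r < q.
With q < s: r < p < q < s.
Then s < v extends the chain to v.
With v < n: r < p < q < s < v < n.
Then n < u extends the chain to u.
Then u < y extends the chain to y.
Then y < w extends the chain to w.
Then w < x extends the chain to x.
Then x < t extends the chain to t.
So r < t; t is the larger of the two.

t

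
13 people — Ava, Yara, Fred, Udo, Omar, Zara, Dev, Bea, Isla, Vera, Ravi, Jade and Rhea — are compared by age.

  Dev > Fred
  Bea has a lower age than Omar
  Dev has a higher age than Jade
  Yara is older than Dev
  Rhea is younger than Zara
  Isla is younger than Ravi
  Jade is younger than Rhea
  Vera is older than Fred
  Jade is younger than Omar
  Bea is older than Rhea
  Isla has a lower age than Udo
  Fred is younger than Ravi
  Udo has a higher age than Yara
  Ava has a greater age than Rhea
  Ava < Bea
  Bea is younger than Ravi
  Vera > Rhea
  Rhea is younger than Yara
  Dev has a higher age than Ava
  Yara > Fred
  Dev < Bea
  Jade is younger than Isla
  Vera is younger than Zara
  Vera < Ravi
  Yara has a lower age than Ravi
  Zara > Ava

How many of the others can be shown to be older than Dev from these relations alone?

From Dev the given relations immediately reach Bea, Yara.
From those, Omar, Udo, Ravi — 5 in total.
No other element is forced above Dev by the given relations, so the count is 5.

5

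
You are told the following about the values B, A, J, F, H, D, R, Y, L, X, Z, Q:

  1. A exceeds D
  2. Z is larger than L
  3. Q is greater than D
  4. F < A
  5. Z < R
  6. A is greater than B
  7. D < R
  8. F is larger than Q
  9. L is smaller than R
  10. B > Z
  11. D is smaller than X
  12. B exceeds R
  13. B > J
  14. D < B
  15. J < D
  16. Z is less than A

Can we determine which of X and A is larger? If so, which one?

undetermined

Following every chain through X: below X we get J, D.
A is not reached, and no chain runs the other way from A to X.
So the given relations leave the order of X and A undetermined.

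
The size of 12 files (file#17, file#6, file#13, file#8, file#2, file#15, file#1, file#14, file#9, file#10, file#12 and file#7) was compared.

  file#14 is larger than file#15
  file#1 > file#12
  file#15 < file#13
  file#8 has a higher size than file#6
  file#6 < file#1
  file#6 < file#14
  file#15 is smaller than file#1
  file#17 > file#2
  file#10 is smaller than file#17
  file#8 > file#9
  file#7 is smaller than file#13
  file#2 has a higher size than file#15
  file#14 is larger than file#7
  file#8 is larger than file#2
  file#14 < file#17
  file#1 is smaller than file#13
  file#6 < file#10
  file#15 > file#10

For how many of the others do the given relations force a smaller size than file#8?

5

From file#8 the given relations immediately reach file#6, file#9, file#2.
From those, file#15 — 4 in total.
From those, file#10 — 5 in total.
No other element is forced below file#8 by the given relations, so the count is 5.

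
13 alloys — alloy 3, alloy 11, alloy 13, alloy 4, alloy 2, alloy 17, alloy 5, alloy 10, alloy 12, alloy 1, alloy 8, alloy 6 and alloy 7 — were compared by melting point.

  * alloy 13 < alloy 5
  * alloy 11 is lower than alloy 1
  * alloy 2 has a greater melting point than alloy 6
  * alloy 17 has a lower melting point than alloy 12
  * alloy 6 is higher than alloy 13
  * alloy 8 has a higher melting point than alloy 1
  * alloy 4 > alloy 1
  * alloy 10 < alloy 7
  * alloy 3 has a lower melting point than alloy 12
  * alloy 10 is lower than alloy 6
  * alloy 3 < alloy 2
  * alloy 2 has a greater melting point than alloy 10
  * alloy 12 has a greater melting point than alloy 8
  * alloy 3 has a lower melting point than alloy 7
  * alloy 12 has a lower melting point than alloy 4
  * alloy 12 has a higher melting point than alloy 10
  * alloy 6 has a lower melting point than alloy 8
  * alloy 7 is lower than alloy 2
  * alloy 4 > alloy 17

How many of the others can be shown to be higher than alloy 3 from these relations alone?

4

Directly above alloy 3: alloy 7, alloy 2, alloy 12.
One step further: alloy 4 (4 so far).
Nothing else is reachable above alloy 3; 4 in all.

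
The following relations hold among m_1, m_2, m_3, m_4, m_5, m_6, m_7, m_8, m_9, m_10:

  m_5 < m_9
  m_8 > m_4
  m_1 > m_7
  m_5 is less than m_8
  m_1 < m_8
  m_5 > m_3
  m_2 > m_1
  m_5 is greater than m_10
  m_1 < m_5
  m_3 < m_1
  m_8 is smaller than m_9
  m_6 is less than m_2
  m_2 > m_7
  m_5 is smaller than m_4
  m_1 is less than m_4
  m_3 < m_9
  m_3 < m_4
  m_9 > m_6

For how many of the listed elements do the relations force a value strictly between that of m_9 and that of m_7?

The relations place m_7 below m_9. An element lies strictly between them when it is forced above m_7 and also forced below m_9.
Above m_7: {m_1, m_5, m_4, m_8, m_2}. Below m_9: {m_6, m_10, m_3, m_1, m_5, m_4, m_8}.
Intersection: {m_1, m_5, m_4, m_8} — 4.

4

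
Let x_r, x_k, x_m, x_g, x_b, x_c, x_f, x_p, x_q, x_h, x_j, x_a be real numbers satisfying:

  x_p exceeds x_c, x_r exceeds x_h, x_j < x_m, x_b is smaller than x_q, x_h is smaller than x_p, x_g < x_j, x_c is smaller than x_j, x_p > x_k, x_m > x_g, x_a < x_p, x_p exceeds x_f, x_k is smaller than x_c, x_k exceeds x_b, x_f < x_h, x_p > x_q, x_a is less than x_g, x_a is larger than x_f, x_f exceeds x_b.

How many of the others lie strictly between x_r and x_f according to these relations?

1

Chaining upward from x_f reaches: x_h, x_a, x_g, x_j, x_m, x_p.
Chaining downward from x_r reaches: x_b, x_h.
Strictly between x_f and x_r are those in both lists: x_h — 1 element.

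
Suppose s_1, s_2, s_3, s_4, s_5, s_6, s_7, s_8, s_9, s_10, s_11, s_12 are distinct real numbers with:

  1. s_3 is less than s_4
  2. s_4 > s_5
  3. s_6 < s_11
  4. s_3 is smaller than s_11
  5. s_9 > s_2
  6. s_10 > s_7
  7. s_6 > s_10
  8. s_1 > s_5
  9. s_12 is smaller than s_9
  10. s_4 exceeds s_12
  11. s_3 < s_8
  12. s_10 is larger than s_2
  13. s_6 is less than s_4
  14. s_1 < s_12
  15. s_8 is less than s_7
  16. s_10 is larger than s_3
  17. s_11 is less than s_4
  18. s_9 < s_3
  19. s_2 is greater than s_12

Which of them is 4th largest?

s_10

Chaining the given pairs: s_5 < s_1 < s_12 < s_2 < s_9 < s_3 < s_8 < s_7 < s_10 < s_6 < s_11 < s_4.
The 4th largest is s_10.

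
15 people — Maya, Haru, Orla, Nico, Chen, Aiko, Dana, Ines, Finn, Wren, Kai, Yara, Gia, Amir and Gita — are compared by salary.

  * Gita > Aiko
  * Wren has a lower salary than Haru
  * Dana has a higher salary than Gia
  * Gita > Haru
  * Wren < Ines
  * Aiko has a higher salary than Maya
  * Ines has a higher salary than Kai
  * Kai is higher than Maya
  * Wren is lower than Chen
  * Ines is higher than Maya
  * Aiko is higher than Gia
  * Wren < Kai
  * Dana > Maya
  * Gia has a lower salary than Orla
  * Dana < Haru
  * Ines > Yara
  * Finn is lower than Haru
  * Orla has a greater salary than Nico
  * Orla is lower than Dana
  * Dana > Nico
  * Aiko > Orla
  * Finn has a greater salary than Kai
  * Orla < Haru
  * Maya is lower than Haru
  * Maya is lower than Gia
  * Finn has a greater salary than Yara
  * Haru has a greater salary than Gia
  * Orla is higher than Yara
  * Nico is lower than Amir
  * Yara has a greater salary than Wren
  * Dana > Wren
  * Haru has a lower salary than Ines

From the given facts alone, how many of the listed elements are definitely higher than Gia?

Directly above Gia: Orla, Dana, Haru, Aiko.
One step further: Ines, Gita (6 so far).
Nothing else is reachable above Gia; 6 in all.

6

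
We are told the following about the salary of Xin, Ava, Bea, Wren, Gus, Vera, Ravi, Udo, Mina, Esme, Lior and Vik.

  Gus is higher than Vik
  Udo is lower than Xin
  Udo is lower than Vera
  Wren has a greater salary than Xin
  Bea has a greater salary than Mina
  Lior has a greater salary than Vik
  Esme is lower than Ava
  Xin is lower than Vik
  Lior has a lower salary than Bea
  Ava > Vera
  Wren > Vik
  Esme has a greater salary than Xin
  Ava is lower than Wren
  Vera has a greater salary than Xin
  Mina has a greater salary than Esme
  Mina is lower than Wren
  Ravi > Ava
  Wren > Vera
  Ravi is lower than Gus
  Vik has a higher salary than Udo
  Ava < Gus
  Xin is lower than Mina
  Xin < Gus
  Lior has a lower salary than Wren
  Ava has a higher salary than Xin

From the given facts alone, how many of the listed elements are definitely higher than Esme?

6

From Esme the given relations immediately reach Ava, Mina.
From those, Ravi, Bea, Gus, Wren — 6 in total.
Nothing else is reachable above Esme; 6 in all.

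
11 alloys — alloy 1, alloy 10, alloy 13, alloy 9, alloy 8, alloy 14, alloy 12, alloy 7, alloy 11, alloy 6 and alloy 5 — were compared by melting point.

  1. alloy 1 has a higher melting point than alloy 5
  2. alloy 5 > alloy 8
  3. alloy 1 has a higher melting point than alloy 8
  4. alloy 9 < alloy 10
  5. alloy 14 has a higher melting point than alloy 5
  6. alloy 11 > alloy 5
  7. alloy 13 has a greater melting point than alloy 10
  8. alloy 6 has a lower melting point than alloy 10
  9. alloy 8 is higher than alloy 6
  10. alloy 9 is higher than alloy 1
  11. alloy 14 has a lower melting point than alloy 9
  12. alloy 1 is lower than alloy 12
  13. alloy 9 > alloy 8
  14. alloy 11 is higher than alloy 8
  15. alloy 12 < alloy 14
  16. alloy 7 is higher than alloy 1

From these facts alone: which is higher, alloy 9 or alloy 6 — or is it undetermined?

alloy 9

alloy 6 < alloy 8 and alloy 8 < alloy 5 give alloy 6 < alloy 5.
Then alloy 5 < alloy 1 extends the chain to alloy 1.
With alloy 1 < alloy 12: alloy 6 < alloy 8 < alloy 5 < alloy 1 < alloy 12.
With alloy 12 < alloy 14: alloy 6 < alloy 8 < alloy 5 < alloy 1 < alloy 12 < alloy 14.
With alloy 14 < alloy 9: alloy 6 < alloy 8 < alloy 5 < alloy 1 < alloy 12 < alloy 14 < alloy 9.
So alloy 9 is higher.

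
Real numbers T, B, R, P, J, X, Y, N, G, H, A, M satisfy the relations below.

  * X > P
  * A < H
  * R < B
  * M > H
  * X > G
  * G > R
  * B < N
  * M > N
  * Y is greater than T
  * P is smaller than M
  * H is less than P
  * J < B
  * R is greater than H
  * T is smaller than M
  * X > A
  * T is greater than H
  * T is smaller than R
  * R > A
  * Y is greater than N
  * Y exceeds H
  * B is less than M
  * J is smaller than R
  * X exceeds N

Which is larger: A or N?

A < H and H < T give A < T.
Then T < R extends the chain to R.
Then R < B extends the chain to B.
Then B < N extends the chain to N.
So A < N; N is the larger of the two.

N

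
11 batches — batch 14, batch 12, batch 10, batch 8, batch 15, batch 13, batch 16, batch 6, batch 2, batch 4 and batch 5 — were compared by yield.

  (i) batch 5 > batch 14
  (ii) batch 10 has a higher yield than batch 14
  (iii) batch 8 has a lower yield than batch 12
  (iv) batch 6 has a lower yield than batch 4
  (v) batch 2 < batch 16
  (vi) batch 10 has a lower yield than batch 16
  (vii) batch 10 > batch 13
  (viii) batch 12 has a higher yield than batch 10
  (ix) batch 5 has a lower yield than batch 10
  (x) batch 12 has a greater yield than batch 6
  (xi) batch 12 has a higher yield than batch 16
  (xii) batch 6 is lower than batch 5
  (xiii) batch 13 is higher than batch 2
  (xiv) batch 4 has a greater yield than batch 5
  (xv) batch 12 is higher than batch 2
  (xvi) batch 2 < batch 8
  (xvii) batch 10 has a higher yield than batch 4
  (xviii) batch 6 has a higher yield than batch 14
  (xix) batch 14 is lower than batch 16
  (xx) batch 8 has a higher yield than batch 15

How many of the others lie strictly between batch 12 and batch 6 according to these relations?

Chaining upward from batch 6 reaches: batch 5, batch 4, batch 10, batch 16.
Chaining downward from batch 12 reaches: batch 2, batch 15, batch 13, batch 14, batch 8, batch 5, batch 4, batch 10, batch 16.
Strictly between batch 6 and batch 12 are those in both lists: batch 5, batch 4, batch 10, batch 16 — 4 elements.

4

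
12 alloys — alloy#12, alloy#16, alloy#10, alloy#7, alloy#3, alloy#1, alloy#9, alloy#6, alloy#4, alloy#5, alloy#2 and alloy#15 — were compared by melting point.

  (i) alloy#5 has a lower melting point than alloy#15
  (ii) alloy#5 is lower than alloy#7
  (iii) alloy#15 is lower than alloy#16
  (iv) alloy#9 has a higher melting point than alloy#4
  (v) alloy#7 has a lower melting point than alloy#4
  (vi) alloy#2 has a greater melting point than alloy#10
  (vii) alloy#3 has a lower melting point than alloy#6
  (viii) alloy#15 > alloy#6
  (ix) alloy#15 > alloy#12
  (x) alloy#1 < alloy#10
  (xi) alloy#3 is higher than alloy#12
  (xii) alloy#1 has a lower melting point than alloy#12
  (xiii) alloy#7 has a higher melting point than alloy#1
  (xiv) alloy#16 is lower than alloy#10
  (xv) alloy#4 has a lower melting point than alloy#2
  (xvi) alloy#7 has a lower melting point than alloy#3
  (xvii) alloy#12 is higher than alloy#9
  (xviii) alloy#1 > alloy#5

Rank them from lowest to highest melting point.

Each adjacent pair is fixed by a given relation: alloy#5 < alloy#1; alloy#1 < alloy#7; alloy#7 < alloy#4; alloy#4 < alloy#9; alloy#9 < alloy#12; alloy#12 < alloy#3; alloy#3 < alloy#6; alloy#6 < alloy#15; alloy#15 < alloy#16; alloy#16 < alloy#10; alloy#10 < alloy#2. Chaining them end to end gives the full order.

alloy#5 < alloy#1 < alloy#7 < alloy#4 < alloy#9 < alloy#12 < alloy#3 < alloy#6 < alloy#15 < alloy#16 < alloy#10 < alloy#2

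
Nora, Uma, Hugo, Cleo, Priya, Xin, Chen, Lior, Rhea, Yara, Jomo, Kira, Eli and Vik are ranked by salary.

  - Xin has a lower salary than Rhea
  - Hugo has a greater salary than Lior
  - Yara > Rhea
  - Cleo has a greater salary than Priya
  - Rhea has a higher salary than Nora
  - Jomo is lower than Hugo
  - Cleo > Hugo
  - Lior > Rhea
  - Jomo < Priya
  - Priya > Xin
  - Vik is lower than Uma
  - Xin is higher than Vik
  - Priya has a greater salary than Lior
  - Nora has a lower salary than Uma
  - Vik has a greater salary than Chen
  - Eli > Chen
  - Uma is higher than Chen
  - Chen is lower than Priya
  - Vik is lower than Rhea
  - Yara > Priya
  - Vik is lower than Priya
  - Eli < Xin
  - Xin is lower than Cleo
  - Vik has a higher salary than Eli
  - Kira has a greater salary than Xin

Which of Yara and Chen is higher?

The relevant relations are Chen < Eli; Eli < Vik; Vik < Xin; Xin < Rhea; Rhea < Lior; Lior < Priya; Priya < Yara.
Together: Chen < Eli < Vik < Xin < Rhea < Lior < Priya < Yara.
So Chen < Yara; Yara is the higher of the two.

Yara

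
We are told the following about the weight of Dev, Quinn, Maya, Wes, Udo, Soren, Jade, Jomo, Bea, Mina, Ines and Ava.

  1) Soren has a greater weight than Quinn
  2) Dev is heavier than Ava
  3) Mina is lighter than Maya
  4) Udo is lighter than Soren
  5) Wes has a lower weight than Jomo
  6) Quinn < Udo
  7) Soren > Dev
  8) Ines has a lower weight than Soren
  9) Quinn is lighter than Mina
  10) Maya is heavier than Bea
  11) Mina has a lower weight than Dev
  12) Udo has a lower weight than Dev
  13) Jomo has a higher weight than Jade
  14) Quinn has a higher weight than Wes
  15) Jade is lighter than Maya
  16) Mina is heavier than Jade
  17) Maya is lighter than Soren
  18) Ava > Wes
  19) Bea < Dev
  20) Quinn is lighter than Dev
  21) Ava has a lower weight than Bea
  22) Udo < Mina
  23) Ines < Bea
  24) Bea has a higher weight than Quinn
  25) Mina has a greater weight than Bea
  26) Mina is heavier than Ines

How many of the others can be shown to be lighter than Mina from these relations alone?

The elements the relations force below Mina are Ines, Wes, Quinn, Jade, Udo, Ava, Bea — no chain reaches any other.
That is 7.

7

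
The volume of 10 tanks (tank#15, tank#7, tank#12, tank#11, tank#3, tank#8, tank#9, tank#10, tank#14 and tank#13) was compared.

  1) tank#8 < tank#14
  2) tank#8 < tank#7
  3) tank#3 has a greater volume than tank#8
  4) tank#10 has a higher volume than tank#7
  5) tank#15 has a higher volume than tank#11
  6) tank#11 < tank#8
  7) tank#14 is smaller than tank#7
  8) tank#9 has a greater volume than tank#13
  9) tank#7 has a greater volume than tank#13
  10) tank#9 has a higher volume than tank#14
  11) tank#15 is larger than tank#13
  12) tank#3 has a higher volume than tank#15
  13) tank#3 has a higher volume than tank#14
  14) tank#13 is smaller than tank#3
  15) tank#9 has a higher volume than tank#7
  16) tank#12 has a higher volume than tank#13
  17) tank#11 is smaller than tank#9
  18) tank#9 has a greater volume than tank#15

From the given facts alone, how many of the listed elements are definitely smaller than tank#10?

Directly below tank#10: tank#7.
One step further: tank#13, tank#8, tank#14 (4 so far).
One step further: tank#11 (5 so far).
Nothing else is reachable below tank#10; 5 in all.

5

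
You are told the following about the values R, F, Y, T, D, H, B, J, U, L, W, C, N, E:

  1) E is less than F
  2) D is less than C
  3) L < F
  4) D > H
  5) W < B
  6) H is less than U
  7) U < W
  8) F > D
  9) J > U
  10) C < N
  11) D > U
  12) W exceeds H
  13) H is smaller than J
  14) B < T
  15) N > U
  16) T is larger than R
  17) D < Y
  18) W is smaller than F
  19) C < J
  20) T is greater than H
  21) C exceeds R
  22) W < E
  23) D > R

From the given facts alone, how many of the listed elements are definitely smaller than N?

5

From N the given relations immediately reach U, C.
From those, H, R, D — 5 in total.
Nothing else is reachable below N; 5 in all.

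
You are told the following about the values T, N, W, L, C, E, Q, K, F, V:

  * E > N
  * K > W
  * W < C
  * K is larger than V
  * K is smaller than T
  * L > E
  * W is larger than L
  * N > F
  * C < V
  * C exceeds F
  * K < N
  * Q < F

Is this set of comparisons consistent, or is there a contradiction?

Chaining the given relations yields N < E < L < W < C < V < K, so N < K. But one relation states K < N. These cannot both hold.

inconsistent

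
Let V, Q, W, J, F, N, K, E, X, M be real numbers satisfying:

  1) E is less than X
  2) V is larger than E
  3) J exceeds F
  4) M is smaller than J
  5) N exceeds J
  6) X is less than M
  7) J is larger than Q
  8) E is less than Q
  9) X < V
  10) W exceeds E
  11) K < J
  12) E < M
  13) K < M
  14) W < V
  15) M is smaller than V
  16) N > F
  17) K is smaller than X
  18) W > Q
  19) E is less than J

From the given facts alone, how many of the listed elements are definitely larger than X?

4

Directly above X: M, V.
One step further: J (3 so far).
One step further: N (4 so far).
No other element is forced above X by the given relations, so the count is 4.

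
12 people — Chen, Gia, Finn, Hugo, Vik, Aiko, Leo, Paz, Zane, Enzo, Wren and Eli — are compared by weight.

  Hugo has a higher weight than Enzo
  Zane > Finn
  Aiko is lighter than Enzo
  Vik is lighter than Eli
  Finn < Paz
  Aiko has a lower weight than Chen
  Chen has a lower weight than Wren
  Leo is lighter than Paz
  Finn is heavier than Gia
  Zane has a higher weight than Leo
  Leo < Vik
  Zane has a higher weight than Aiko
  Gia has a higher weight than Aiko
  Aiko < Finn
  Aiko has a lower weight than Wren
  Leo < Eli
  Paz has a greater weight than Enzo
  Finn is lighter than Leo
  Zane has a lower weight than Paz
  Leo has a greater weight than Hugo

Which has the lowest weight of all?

Chaining upward from Aiko: directly above it, Gia, Enzo, Finn, Chen, Zane, Wren; then Hugo, Leo, Paz; then Vik, Eli.
That covers every other element, and nothing is given below Aiko, so Aiko is the lowest weight.

Aiko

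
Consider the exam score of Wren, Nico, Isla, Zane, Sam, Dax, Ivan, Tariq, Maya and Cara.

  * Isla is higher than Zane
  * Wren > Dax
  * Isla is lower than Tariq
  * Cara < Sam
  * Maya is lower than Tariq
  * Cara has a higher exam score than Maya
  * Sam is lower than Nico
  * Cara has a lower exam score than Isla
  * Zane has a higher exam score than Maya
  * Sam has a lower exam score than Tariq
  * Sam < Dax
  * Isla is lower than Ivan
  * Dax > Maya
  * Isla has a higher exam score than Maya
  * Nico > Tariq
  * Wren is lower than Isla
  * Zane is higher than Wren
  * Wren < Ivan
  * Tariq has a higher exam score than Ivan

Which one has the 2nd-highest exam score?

Piecing the relations together gives one ordering: Maya < Cara < Sam < Dax < Wren < Zane < Isla < Ivan < Tariq < Nico.
The 2nd largest is Tariq.

Tariq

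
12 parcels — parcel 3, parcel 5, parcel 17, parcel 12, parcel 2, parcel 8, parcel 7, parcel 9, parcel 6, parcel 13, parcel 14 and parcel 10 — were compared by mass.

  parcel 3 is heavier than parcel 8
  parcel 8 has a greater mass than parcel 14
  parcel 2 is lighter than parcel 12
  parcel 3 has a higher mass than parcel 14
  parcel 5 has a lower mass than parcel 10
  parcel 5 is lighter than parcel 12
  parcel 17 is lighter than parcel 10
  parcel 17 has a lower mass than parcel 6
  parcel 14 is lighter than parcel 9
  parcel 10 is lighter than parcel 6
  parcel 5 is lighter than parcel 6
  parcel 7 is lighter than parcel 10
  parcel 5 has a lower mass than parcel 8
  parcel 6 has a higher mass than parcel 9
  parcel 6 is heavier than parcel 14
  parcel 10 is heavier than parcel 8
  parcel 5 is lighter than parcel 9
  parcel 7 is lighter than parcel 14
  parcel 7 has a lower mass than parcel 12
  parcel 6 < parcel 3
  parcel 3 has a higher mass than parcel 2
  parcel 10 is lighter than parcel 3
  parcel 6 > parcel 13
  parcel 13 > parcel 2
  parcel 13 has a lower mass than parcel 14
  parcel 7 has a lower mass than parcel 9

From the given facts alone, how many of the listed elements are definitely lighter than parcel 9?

5

From parcel 9 the given relations immediately reach parcel 5, parcel 7, parcel 14.
From those, parcel 13 — 4 in total.
From those, parcel 2 — 5 in total.
Nothing else is reachable below parcel 9; 5 in all.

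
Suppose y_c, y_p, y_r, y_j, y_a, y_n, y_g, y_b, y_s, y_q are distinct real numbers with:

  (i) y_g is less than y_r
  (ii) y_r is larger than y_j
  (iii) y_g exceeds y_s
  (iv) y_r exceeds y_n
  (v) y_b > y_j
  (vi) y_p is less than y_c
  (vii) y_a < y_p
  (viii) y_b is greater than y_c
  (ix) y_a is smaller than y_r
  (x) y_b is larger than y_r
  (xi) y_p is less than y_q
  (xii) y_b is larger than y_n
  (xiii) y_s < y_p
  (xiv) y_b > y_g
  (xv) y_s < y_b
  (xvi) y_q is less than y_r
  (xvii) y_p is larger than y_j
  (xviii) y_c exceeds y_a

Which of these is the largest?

y_b

Chaining downward from y_b: directly below it, y_s, y_j, y_n, y_g, y_r, y_c; then y_a, y_p, y_q.
That covers every other element, and nothing is given above y_b, so y_b is the largest.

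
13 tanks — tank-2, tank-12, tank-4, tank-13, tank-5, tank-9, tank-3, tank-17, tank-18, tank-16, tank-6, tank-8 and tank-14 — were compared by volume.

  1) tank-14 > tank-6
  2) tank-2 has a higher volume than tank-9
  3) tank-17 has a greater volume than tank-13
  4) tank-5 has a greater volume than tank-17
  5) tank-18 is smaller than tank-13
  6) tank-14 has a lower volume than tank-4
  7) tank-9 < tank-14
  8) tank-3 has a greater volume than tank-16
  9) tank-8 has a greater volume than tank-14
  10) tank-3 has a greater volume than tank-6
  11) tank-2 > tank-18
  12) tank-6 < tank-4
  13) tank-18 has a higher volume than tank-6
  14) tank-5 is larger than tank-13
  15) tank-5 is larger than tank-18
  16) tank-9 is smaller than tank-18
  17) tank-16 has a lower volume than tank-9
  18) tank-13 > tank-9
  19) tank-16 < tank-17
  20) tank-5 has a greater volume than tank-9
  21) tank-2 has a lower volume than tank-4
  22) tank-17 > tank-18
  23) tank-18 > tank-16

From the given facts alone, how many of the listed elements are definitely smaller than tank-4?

6

Directly below tank-4: tank-6, tank-14, tank-2.
One step further: tank-9, tank-18 (5 so far).
One step further: tank-16 (6 so far).
Nothing else is reachable below tank-4; 6 in all.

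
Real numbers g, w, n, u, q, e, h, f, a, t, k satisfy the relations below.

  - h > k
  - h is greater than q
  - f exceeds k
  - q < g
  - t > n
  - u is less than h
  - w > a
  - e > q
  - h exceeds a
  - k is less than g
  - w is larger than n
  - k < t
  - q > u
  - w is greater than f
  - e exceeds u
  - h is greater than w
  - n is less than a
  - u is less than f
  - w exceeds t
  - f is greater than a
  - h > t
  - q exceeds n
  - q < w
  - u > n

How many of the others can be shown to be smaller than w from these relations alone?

The elements the relations force below w are n, u, q, k, a, t, f — no chain reaches any other.
That is 7.

7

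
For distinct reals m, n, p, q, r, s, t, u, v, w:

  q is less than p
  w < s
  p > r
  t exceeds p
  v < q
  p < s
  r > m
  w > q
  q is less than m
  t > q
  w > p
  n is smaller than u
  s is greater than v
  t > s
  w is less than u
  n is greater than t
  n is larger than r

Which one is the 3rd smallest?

Piecing the relations together gives one ordering: v < q < m < r < p < w < s < t < n < u.
Counting 3 from the smallest end gives m.

m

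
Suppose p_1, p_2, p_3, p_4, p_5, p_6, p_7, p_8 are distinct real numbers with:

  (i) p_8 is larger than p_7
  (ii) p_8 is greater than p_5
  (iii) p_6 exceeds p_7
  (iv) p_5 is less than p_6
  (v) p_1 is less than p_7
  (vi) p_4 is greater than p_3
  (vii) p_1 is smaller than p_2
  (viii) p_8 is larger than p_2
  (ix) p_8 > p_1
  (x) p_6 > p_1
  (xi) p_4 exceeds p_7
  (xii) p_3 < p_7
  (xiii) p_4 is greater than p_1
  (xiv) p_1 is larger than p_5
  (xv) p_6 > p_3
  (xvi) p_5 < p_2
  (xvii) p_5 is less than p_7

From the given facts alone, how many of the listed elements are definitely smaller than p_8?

The elements the relations force below p_8 are p_5, p_1, p_3, p_7, p_2 — no chain reaches any other.
That is 5.

5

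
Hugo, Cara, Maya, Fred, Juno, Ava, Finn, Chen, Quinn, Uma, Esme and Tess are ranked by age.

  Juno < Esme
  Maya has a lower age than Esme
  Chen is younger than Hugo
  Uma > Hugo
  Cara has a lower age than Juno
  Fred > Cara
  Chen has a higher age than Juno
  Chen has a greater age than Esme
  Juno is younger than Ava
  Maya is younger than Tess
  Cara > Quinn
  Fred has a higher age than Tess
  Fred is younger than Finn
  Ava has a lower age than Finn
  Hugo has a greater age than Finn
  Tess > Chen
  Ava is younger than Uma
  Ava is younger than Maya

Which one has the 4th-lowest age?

The consecutive relations fix a unique order: Quinn < Cara < Juno < Ava < Maya < Esme < Chen < Tess < Fred < Finn < Hugo < Uma.
Counting 4 from the smallest end gives Ava.

Ava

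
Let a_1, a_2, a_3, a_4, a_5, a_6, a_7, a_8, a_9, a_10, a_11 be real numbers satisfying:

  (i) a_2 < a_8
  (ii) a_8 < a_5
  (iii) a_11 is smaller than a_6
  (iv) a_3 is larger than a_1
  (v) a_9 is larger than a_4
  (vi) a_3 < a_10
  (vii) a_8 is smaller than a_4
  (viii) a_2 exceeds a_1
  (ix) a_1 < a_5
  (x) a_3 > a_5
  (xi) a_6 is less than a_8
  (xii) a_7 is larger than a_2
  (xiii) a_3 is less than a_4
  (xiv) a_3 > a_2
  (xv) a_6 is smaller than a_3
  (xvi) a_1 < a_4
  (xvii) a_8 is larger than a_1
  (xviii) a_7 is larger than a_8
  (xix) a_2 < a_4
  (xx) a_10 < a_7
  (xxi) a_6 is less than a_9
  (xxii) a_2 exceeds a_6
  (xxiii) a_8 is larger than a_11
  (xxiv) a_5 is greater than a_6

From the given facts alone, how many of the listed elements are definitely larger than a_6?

From a_6 the given relations immediately reach a_2, a_8, a_5, a_3, a_9.
From those, a_4, a_10, a_7 — 8 in total.
No other element is forced above a_6 by the given relations, so the count is 8.

8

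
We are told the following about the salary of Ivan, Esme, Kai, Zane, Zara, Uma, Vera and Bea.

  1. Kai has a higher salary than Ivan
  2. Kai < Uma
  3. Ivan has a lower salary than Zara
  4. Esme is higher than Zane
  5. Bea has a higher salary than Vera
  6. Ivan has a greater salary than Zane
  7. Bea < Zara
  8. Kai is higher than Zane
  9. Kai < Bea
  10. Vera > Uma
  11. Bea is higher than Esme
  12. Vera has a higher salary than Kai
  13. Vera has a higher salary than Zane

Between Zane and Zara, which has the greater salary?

Zane < Kai and Kai < Uma give Zane < Uma.
With Uma < Vera: Zane < Kai < Uma < Vera.
Then Vera < Bea extends the chain to Bea.
With Bea < Zara: Zane < Kai < Uma < Vera < Bea < Zara.
So Zane < Zara; Zara is the higher of the two.

Zara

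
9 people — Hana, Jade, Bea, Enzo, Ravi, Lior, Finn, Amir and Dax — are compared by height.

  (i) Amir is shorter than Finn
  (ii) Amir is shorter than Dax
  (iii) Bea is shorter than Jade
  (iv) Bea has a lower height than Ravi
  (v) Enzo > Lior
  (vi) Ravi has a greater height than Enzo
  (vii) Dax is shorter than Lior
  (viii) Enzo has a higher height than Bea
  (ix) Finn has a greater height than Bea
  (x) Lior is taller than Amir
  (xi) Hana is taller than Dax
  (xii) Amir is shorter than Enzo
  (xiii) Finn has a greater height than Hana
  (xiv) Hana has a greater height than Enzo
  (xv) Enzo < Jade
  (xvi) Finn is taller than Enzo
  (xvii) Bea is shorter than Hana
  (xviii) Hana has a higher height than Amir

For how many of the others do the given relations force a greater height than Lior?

5

From Lior the given relations immediately reach Enzo.
From those, Hana, Finn, Ravi, Jade — 5 in total.
No other element is forced above Lior by the given relations, so the count is 5.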